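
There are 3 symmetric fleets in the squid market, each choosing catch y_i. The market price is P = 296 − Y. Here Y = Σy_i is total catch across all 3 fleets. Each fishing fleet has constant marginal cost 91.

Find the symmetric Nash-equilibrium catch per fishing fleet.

A representative fishing fleet's profit is π_i = y_i(296 − Y) − 91y_i, with Y = y_i + Σ_{j≠i} y_j.
First-order condition: 205 − 2y_i − Σ_{j≠i} y_j = 0.
With identical fishing fleets, set every y_j = y: then 205 − 2y − 2y = 0, i.e. y = 205/4 = 51.25.

51.25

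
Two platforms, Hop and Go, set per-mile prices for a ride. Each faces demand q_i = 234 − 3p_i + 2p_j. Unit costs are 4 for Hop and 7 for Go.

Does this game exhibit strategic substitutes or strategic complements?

strategic complements

Hop's profit: π = (p_{Hop} − 4)(234 − 3p_{Hop} + 2p_{Go}).
∂π/∂p_{Hop} = 246 − 6p_{Hop} + 2p_{Go} = 0 ⇒ p_{Hop} = 41 + (1/3)p_{Go}.
The best-response slope dp_{Hop}/dp_{Go} = 1/3 > 0: the reaction function is upward-sloping, so the choices are strategic complements.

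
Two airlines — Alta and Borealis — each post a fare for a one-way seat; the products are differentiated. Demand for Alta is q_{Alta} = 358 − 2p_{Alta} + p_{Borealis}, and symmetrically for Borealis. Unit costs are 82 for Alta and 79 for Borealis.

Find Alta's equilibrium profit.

Alta's profit: π = (p_{Alta} − 82)(358 − 2p_{Alta} + p_{Borealis}).
∂π/∂p_{Alta} = 522 − 4p_{Alta} + p_{Borealis} = 0 ⇒ p_{Alta} = 130.5 + 0.25p_{Borealis}.
Similarly p_{Borealis} = 129 + 0.25p_{Alta}.
Solving the two reaction functions simultaneously: (1 − (0.25)(0.25))p_{Alta} = 130.5 + 0.25·129, so 0.9375p_{Alta} = 162.75 and p_{Alta} = 173.6.
Then p_{Borealis} = 129 + 0.25·173.6 = 172.4.
q_{Alta} = 358 − 2·173.6 + 172.4 = 183.2.
Profit = (173.6 − 82)·183.2 = 16781.12.

16781.12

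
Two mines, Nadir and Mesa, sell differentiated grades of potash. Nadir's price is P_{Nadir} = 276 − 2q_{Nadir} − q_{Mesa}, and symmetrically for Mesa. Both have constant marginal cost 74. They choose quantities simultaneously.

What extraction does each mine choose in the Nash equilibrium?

Mine Nadir's profit: π = q_{Nadir}(276 − 2q_{Nadir} − q_{Mesa}) − 74q_{Nadir}.
∂π/∂q_{Nadir} = 202 − 4q_{Nadir} − q_{Mesa} = 0 ⇒ q_{Nadir} = 50.5 − 0.25q_{Mesa}.
Setting q_{Nadir} = q_{Mesa} in the reaction function: q_{Nadir} = 50.5 − 0.25q_{Nadir}, so q_{Nadir} = 50.5 / 1.25 = 40.4.

40.4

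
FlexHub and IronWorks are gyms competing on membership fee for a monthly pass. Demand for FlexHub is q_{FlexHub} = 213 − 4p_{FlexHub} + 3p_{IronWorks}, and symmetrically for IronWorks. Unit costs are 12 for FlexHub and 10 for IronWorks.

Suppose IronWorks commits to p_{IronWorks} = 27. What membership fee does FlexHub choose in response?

FlexHub's profit: π = (p_{FlexHub} − 12)(213 − 4p_{FlexHub} + 3p_{IronWorks}).
∂π/∂p_{FlexHub} = 261 − 8p_{FlexHub} + 3p_{IronWorks} = 0 ⇒ p_{FlexHub} = 32.625 + 0.375p_{IronWorks}.
At p_{IronWorks} = 27: p_{FlexHub} = 32.625 + 0.375·27 = 42.75.

42.75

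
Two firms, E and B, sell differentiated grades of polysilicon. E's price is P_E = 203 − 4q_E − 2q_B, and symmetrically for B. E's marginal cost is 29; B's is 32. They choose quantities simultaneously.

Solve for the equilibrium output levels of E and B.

Firm E's profit: π = q_E(203 − 4q_E − 2q_B) − 29q_E.
∂π/∂q_E = 174 − 8q_E − 2q_B = 0 ⇒ q_E = 21.75 − 0.25q_B.
Similarly q_B = 21.375 − 0.25q_E.
Solving the two reaction functions simultaneously: (1 − (−0.25)(−0.25))q_E = 21.75 − 0.25·21.375, so 0.9375q_E = 525/32 and q_E = 17.5.
Then q_B = 21.375 − 0.25·17.5 = 17.

17.5, 17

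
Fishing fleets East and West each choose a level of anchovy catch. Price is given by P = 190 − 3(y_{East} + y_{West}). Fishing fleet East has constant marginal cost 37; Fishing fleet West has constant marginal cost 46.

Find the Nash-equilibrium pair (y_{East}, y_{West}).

Fishing fleet East's profit: π = y_{East}(190 − 3(y_{East} + y_{West})) − 37y_{East}.
∂π/∂y_{East} = 153 − 6y_{East} − 3y_{West} = 0, so y_{East} = 25.5 − 0.5y_{West}.
By the same steps for West: y_{West} = 24 − 0.5y_{East}.
Substituting the second reaction function into the first: y_{East} = 25.5 − 0.5(24 − 0.5y_{East}), which gives 0.75y_{East} = 13.5 ⇒ y_{East} = 18.
Then y_{West} = 24 − 0.5·18 = 15.

18, 15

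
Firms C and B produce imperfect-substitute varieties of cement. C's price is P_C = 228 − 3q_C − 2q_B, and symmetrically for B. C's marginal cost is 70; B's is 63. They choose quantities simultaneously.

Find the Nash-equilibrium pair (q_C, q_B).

19.3125, 21.0625

Firm C's profit: π = q_C(228 − 3q_C − 2q_B) − 70q_C.
∂π/∂q_C = 158 − 6q_C − 2q_B = 0 ⇒ q_C = 79/3 − (1/3)q_B.
Similarly q_B = 27.5 − (1/3)q_C.
Substituting the second reaction function into the first: q_C = 79/3 − (1/3)(27.5 − (1/3)q_C), which gives (8/9)q_C = 103/6 ⇒ q_C = 19.3125.
Then q_B = 27.5 − (1/3)·19.3125 = 21.0625.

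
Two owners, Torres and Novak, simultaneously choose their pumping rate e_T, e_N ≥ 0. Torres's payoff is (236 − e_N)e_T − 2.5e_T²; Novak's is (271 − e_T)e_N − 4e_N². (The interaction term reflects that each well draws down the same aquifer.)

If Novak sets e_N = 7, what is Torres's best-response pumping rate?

Expanding Torres's payoff: 236e_T − e_Ne_T − 2.5e_T².
∂π/∂e_T = 236 − e_N − 5e_T = 0, so e_T = 47.2 − 0.2e_N.
At e_N = 7: e_T = 47.2 − 0.2·7 = 45.8.

45.8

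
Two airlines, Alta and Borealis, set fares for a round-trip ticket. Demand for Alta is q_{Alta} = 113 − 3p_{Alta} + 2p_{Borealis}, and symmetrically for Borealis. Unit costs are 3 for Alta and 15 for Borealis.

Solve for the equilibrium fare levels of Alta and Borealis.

Alta's profit: π = (p_{Alta} − 3)(113 − 3p_{Alta} + 2p_{Borealis}).
∂π/∂p_{Alta} = 122 − 6p_{Alta} + 2p_{Borealis} = 0 ⇒ p_{Alta} = 61/3 + (1/3)p_{Borealis}.
Similarly p_{Borealis} = 79/3 + (1/3)p_{Alta}.
Solving the two reaction functions simultaneously: (1 − (1/3)(1/3))p_{Alta} = 61/3 + (1/3)·(79/3), so (8/9)p_{Alta} = 262/9 and p_{Alta} = 32.75.
Then p_{Borealis} = 79/3 + (1/3)·32.75 = 37.25.

32.75, 37.25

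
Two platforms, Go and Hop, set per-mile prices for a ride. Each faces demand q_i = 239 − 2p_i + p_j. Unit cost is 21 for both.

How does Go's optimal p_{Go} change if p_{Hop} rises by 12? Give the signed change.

Go's profit: π = (p_{Go} − 21)(239 − 2p_{Go} + p_{Hop}).
∂π/∂p_{Go} = 281 − 4p_{Go} + p_{Hop} = 0 ⇒ p_{Go} = 70.25 + 0.25p_{Hop}.
The reaction-function slope is 0.25, so a 12-unit rise in p_{Hop} moves p_{Go} by 0.25 × 12 = 3. Go's best response rises — the actions are strategic complements.

3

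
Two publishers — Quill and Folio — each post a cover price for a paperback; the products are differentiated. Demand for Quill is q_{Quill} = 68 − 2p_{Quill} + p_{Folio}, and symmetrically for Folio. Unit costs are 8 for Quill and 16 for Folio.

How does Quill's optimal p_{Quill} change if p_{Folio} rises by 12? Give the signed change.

3

Quill's profit: π = (p_{Quill} − 8)(68 − 2p_{Quill} + p_{Folio}).
∂π/∂p_{Quill} = 84 − 4p_{Quill} + p_{Folio} = 0 ⇒ p_{Quill} = 21 + 0.25p_{Folio}.
The reaction-function slope is 0.25, so a 12-unit rise in p_{Folio} moves p_{Quill} by 0.25 × 12 = 3. Quill's best response rises — the actions are strategic complements.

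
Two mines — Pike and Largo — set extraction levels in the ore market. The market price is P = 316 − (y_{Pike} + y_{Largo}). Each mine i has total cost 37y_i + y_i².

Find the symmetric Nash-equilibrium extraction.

Mine Pike's profit: π = y_{Pike}(316 − (y_{Pike} + y_{Largo})) − 37y_{Pike} − y_{Pike}².
∂π/∂y_{Pike} = 279 − 4y_{Pike} − y_{Largo} = 0, so y_{Pike} = 69.75 − 0.25y_{Largo}.
Setting y_{Pike} = y_{Largo} in the reaction function: y_{Pike} = 69.75 − 0.25y_{Pike}, so y_{Pike} = 69.75 / 1.25 = 55.8.

55.8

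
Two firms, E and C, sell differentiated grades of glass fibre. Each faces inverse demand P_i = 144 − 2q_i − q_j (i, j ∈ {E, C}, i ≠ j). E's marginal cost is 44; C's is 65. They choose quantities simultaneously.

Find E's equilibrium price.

Firm E's profit: π = q_E(144 − 2q_E − q_C) − 44q_E.
∂π/∂q_E = 100 − 4q_E − q_C = 0 ⇒ q_E = 25 − 0.25q_C.
Similarly q_C = 19.75 − 0.25q_E.
Substituting the second reaction function into the first: q_E = 25 − 0.25(19.75 − 0.25q_E), which gives 0.9375q_E = 20.0625 ⇒ q_E = 21.4.
Then q_C = 19.75 − 0.25·21.4 = 14.4.
P_E = 144 − 2·21.4 − 14.4 = 86.8.

86.8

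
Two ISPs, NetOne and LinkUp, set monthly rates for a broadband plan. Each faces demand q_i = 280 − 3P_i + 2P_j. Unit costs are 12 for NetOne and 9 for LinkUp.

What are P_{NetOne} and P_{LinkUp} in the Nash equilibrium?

78.4375, 77.3125

NetOne's profit: π = (P_{NetOne} − 12)(280 − 3P_{NetOne} + 2P_{LinkUp}).
∂π/∂P_{NetOne} = 316 − 6P_{NetOne} + 2P_{LinkUp} = 0 ⇒ P_{NetOne} = 158/3 + (1/3)P_{LinkUp}.
Similarly P_{LinkUp} = 307/6 + (1/3)P_{NetOne}.
Solving the two reaction functions simultaneously: (1 − (1/3)(1/3))P_{NetOne} = 158/3 + (1/3)·(307/6), so (8/9)P_{NetOne} = 1255/18 and P_{NetOne} = 78.4375.
Then P_{LinkUp} = 307/6 + (1/3)·78.4375 = 77.3125.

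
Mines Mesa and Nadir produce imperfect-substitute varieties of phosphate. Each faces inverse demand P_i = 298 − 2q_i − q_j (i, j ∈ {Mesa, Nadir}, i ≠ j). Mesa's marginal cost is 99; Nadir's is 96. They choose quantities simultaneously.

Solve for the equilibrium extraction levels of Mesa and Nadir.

39.6, 40.6

Mine Mesa's profit: π = q_{Mesa}(298 − 2q_{Mesa} − q_{Nadir}) − 99q_{Mesa}.
∂π/∂q_{Mesa} = 199 − 4q_{Mesa} − q_{Nadir} = 0 ⇒ q_{Mesa} = 49.75 − 0.25q_{Nadir}.
Similarly q_{Nadir} = 50.5 − 0.25q_{Mesa}.
Plugging q_{Nadir} into Mesa's best response: q_{Mesa} = 49.75 − 0.25(50.5 − 0.25q_{Mesa}) ⇒ 0.9375q_{Mesa} = 37.125, so q_{Mesa} = 39.6.
Then q_{Nadir} = 50.5 − 0.25·39.6 = 40.6.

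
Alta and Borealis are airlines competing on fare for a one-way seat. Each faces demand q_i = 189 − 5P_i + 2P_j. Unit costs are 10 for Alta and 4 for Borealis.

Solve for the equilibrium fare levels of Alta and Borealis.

29.25, 26.75

Alta's profit: π = (P_{Alta} − 10)(189 − 5P_{Alta} + 2P_{Borealis}).
∂π/∂P_{Alta} = 239 − 10P_{Alta} + 2P_{Borealis} = 0 ⇒ P_{Alta} = 23.9 + 0.2P_{Borealis}.
Similarly P_{Borealis} = 20.9 + 0.2P_{Alta}.
Plugging P_{Borealis} into Alta's best response: P_{Alta} = 23.9 + 0.2(20.9 + 0.2P_{Alta}) ⇒ 0.96P_{Alta} = 28.08, so P_{Alta} = 29.25.
Then P_{Borealis} = 20.9 + 0.2·29.25 = 26.75.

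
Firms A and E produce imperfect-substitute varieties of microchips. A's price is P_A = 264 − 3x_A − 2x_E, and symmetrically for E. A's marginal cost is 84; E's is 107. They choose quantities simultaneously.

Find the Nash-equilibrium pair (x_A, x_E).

Firm A's profit: π = x_A(264 − 3x_A − 2x_E) − 84x_A.
∂π/∂x_A = 180 − 6x_A − 2x_E = 0 ⇒ x_A = 30 − (1/3)x_E.
Similarly x_E = 157/6 − (1/3)x_A.
Solving the two reaction functions simultaneously: (1 − (−1/3)(−1/3))x_A = 30 − (1/3)·(157/6), so (8/9)x_A = 383/18 and x_A = 23.9375.
Then x_E = 157/6 − (1/3)·23.9375 = 18.1875.

23.9375, 18.1875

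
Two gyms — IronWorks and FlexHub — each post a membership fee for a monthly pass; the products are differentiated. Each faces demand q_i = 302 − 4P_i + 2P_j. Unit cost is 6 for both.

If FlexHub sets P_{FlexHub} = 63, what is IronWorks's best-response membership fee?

IronWorks's profit: π = (P_{IronWorks} − 6)(302 − 4P_{IronWorks} + 2P_{FlexHub}).
∂π/∂P_{IronWorks} = 326 − 8P_{IronWorks} + 2P_{FlexHub} = 0 ⇒ P_{IronWorks} = 40.75 + 0.25P_{FlexHub}.
At P_{FlexHub} = 63: P_{IronWorks} = 40.75 + 0.25·63 = 56.5.

56.5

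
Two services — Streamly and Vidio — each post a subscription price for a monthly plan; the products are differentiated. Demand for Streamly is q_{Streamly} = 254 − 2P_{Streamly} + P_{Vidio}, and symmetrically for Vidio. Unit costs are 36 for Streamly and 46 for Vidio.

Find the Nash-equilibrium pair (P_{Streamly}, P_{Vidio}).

110, 114

Streamly's profit: π = (P_{Streamly} − 36)(254 − 2P_{Streamly} + P_{Vidio}).
∂π/∂P_{Streamly} = 326 − 4P_{Streamly} + P_{Vidio} = 0 ⇒ P_{Streamly} = 81.5 + 0.25P_{Vidio}.
Similarly P_{Vidio} = 86.5 + 0.25P_{Streamly}.
Solving the two reaction functions simultaneously: (1 − (0.25)(0.25))P_{Streamly} = 81.5 + 0.25·86.5, so 0.9375P_{Streamly} = 103.125 and P_{Streamly} = 110.
Then P_{Vidio} = 86.5 + 0.25·110 = 114.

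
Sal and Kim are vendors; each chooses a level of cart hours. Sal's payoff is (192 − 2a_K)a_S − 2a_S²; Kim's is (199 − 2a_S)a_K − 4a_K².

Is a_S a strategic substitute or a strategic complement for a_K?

strategic substitutes

Expanding Sal's payoff: 192a_S − 2a_Ka_S − 2a_S².
∂π/∂a_S = 192 − 2a_K − 4a_S = 0, so a_S = 48 − 0.5a_K.
The best-response slope da_S/da_K = −0.5 < 0: the reaction function is downward-sloping, so the choices are strategic substitutes.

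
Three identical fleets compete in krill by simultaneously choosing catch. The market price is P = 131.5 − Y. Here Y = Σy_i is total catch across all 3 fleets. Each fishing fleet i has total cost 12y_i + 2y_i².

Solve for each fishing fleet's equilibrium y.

14.9375

A representative fishing fleet's profit is π_i = y_i(131.5 − Y) − 12y_i − 2y_i², with Y = y_i + Σ_{j≠i} y_j.
First-order condition: 119.5 − 6y_i − Σ_{j≠i} y_j = 0.
Imposing symmetry (y_j = y for all j) turns Σ_{j≠i} y_j into 2y, so 119.5 = 8y and y = 14.9375.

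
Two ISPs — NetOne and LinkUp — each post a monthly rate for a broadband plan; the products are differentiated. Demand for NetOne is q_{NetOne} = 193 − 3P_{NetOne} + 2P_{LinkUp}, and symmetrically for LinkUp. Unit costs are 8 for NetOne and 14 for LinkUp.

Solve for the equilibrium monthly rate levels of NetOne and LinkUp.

55.375, 57.625

NetOne's profit: π = (P_{NetOne} − 8)(193 − 3P_{NetOne} + 2P_{LinkUp}).
∂π/∂P_{NetOne} = 217 − 6P_{NetOne} + 2P_{LinkUp} = 0 ⇒ P_{NetOne} = 217/6 + (1/3)P_{LinkUp}.
Similarly P_{LinkUp} = 235/6 + (1/3)P_{NetOne}.
Solving the two reaction functions simultaneously: (1 − (1/3)(1/3))P_{NetOne} = 217/6 + (1/3)·(235/6), so (8/9)P_{NetOne} = 443/9 and P_{NetOne} = 55.375.
Then P_{LinkUp} = 235/6 + (1/3)·55.375 = 57.625.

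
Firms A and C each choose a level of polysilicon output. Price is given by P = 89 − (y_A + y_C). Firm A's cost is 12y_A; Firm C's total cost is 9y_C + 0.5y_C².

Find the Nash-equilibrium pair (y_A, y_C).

30.2, 16.6

Firm A's profit: π = y_A(89 − (y_A + y_C)) − 12y_A.
∂π/∂y_A = 77 − 2y_A − y_C = 0, so y_A = 38.5 − 0.5y_C.
For C: ∂π/∂y_C = 80 − 3y_C − y_A = 0 ⇒ y_C = 80/3 − (1/3)y_A.
Plugging y_C into A's best response: y_A = 38.5 − 0.5(80/3 − (1/3)y_A) ⇒ (5/6)y_A = 151/6, so y_A = 30.2.
Then y_C = 80/3 − (1/3)·30.2 = 16.6.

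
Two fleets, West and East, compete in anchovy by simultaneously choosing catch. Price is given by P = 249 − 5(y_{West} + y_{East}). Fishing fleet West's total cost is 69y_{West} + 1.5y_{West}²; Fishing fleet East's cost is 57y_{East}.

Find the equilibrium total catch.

Fishing fleet West's profit: π = y_{West}(249 − 5(y_{West} + y_{East})) − 69y_{West} − 1.5y_{West}².
∂π/∂y_{West} = 180 − 13y_{West} − 5y_{East} = 0, so y_{West} = 180/13 − (5/13)y_{East}.
For East: ∂π/∂y_{East} = 192 − 10y_{East} − 5y_{West} = 0 ⇒ y_{East} = 19.2 − 0.5y_{West}.
Solving the two reaction functions simultaneously: (1 − (−5/13)(−0.5))y_{West} = 180/13 − (5/13)·19.2, so (21/26)y_{West} = 84/13 and y_{West} = 8.
Then y_{East} = 19.2 − 0.5·8 = 15.2.
Total catch: 8 + 15.2 = 23.2.

23.2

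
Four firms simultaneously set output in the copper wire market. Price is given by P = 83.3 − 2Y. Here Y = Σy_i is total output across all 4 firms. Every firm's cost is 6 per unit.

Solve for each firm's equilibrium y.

A representative firm's profit is π_i = y_i(83.3 − 2Y) − 6y_i, with Y = y_i + Σ_{j≠i} y_j.
First-order condition: 77.3 − 4y_i − 2Σ_{j≠i} y_j = 0.
With identical firms, set every y_j = y: then 77.3 − 4y − 6y = 0, i.e. y = 77.3/10 = 7.73.

7.73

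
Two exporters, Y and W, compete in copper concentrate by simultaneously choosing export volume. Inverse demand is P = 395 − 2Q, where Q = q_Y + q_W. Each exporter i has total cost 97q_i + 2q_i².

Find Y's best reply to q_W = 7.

Exporter Y's profit: π = q_Y(395 − 2(q_Y + q_W)) − 97q_Y − 2q_Y².
∂π/∂q_Y = 298 − 8q_Y − 2q_W = 0, so q_Y = 37.25 − 0.25q_W.
At q_W = 7: q_Y = 37.25 − 0.25·7 = 35.5.

35.5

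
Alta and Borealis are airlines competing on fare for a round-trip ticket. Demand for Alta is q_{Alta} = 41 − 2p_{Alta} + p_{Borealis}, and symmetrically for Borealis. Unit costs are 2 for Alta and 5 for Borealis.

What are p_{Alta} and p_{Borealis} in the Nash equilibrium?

Alta's profit: π = (p_{Alta} − 2)(41 − 2p_{Alta} + p_{Borealis}).
∂π/∂p_{Alta} = 45 − 4p_{Alta} + p_{Borealis} = 0 ⇒ p_{Alta} = 11.25 + 0.25p_{Borealis}.
Similarly p_{Borealis} = 12.75 + 0.25p_{Alta}.
Plugging p_{Borealis} into Alta's best response: p_{Alta} = 11.25 + 0.25(12.75 + 0.25p_{Alta}) ⇒ 0.9375p_{Alta} = 14.4375, so p_{Alta} = 15.4.
Then p_{Borealis} = 12.75 + 0.25·15.4 = 16.6.

15.4, 16.6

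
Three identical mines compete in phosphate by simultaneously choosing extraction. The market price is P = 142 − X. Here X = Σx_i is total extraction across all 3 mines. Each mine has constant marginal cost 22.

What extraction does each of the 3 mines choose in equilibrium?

30

A representative mine's profit is π_i = x_i(142 − X) − 22x_i, with X = x_i + Σ_{j≠i} x_j.
First-order condition: 120 − 2x_i − Σ_{j≠i} x_j = 0.
In a symmetric equilibrium every mine chooses the same x, so Σ_{j≠i} x_j = 2x. The condition becomes 120 − 4x = 0, giving x = 120/4 = 30.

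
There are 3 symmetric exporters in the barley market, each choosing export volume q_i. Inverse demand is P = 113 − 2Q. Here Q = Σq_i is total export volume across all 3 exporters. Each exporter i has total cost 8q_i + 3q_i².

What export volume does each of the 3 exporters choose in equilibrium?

A representative exporter's profit is π_i = q_i(113 − 2Q) − 8q_i − 3q_i², with Q = q_i + Σ_{j≠i} q_j.
First-order condition: 105 − 10q_i − 2Σ_{j≠i} q_j = 0.
In a symmetric equilibrium every exporter chooses the same q, so Σ_{j≠i} q_j = 2q. The condition becomes 105 − 14q = 0, giving q = 105/14 = 7.5.

7.5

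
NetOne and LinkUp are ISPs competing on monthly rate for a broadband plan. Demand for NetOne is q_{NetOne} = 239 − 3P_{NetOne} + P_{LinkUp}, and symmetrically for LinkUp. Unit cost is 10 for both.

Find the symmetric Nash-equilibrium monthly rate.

53.8

NetOne's profit: π = (P_{NetOne} − 10)(239 − 3P_{NetOne} + P_{LinkUp}).
∂π/∂P_{NetOne} = 269 − 6P_{NetOne} + P_{LinkUp} = 0 ⇒ P_{NetOne} = 269/6 + (1/6)P_{LinkUp}.
Setting P_{NetOne} = P_{LinkUp} in the reaction function: P_{NetOne} = 269/6 + (1/6)P_{NetOne}, so P_{NetOne} = (269/6) / (5/6) = 53.8.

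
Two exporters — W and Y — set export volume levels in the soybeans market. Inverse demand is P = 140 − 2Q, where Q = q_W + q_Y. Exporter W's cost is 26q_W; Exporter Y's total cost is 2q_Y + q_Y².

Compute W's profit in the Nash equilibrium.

832.32

Exporter W's profit: π = q_W(140 − 2(q_W + q_Y)) − 26q_W.
∂π/∂q_W = 114 − 4q_W − 2q_Y = 0, so q_W = 28.5 − 0.5q_Y.
For Y: ∂π/∂q_Y = 138 − 6q_Y − 2q_W = 0 ⇒ q_Y = 23 − (1/3)q_W.
Plugging q_Y into W's best response: q_W = 28.5 − 0.5(23 − (1/3)q_W) ⇒ (5/6)q_W = 17, so q_W = 20.4.
Then q_Y = 23 − (1/3)·20.4 = 16.2.
Price P = 140 − 2·36.6 = 66.8.
W's profit: (66.8 − 26)·20.4 = 832.32.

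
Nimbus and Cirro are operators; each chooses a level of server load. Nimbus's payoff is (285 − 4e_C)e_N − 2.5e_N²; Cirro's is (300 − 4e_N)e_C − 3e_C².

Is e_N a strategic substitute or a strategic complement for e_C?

strategic substitutes

Expanding Nimbus's payoff: 285e_N − 4e_Ce_N − 2.5e_N².
∂π/∂e_N = 285 − 4e_C − 5e_N = 0, so e_N = 57 − 0.8e_C.
The best-response slope de_N/de_C = −0.8 < 0: the reaction function is downward-sloping, so the choices are strategic substitutes.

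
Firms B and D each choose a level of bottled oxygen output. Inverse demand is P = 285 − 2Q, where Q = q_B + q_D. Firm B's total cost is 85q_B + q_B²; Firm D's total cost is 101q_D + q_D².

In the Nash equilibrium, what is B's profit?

2028

Firm B's profit: π = q_B(285 − 2(q_B + q_D)) − 85q_B − q_B².
∂π/∂q_B = 200 − 6q_B − 2q_D = 0, so q_B = 100/3 − (1/3)q_D.
By the same steps for D: q_D = 92/3 − (1/3)q_B.
Plugging q_D into B's best response: q_B = 100/3 − (1/3)(92/3 − (1/3)q_B) ⇒ (8/9)q_B = 208/9, so q_B = 26.
Then q_D = 92/3 − (1/3)·26 = 22.
Price P = 285 − 2·48 = 189.
B's profit: (189 − 85)·26 − (26)² = 2028.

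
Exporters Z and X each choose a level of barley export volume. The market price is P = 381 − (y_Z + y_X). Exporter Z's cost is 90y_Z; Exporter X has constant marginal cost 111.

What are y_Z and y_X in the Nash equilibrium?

Exporter Z's profit: π = y_Z(381 − (y_Z + y_X)) − 90y_Z.
∂π/∂y_Z = 291 − 2y_Z − y_X = 0, so y_Z = 145.5 − 0.5y_X.
By the same steps for X: y_X = 135 − 0.5y_Z.
Solving the two reaction functions simultaneously: (1 − (−0.5)(−0.5))y_Z = 145.5 − 0.5·135, so 0.75y_Z = 78 and y_Z = 104.
Then y_X = 135 − 0.5·104 = 83.

104, 83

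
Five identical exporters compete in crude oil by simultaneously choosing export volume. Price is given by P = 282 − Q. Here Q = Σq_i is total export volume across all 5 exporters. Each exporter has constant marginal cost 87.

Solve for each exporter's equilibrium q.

A representative exporter's profit is π_i = q_i(282 − Q) − 87q_i, with Q = q_i + Σ_{j≠i} q_j.
First-order condition: 195 − 2q_i − Σ_{j≠i} q_j = 0.
With identical exporters, set every q_j = q: then 195 − 2q − 4q = 0, i.e. q = 195/6 = 32.5.

32.5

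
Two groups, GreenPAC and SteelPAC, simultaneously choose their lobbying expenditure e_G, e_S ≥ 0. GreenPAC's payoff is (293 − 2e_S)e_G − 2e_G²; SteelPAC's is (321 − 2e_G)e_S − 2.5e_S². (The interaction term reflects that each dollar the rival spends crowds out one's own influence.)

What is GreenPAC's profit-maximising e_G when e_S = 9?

Expanding GreenPAC's payoff: 293e_G − 2e_Se_G − 2e_G².
∂π/∂e_G = 293 − 2e_S − 4e_G = 0, so e_G = 73.25 − 0.5e_S.
At e_S = 9: e_G = 73.25 − 0.5·9 = 68.75.

68.75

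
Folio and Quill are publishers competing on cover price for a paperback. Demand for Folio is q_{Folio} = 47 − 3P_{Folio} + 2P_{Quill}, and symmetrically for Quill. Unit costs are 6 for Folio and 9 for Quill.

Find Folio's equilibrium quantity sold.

32.4375

Folio's profit: π = (P_{Folio} − 6)(47 − 3P_{Folio} + 2P_{Quill}).
∂π/∂P_{Folio} = 65 − 6P_{Folio} + 2P_{Quill} = 0 ⇒ P_{Folio} = 65/6 + (1/3)P_{Quill}.
Similarly P_{Quill} = 37/3 + (1/3)P_{Folio}.
Substituting the second reaction function into the first: P_{Folio} = 65/6 + (1/3)(37/3 + (1/3)P_{Folio}), which gives (8/9)P_{Folio} = 269/18 ⇒ P_{Folio} = 16.8125.
Then P_{Quill} = 37/3 + (1/3)·16.8125 = 17.9375.
q_{Folio} = 47 − 3·16.8125 + 2·17.9375 = 32.4375.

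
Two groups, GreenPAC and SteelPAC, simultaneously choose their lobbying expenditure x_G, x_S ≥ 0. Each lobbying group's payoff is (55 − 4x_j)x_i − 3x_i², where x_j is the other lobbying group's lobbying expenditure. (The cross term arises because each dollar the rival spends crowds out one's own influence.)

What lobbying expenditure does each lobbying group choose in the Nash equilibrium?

5.5

GreenPAC's payoff is (55 − 4x_S)x_G − 3x_G².
∂π/∂x_G = 55 − 4x_S − 6x_G = 0, so x_G = 55/6 − (2/3)x_S.
The game is symmetric, so in equilibrium x_S = x_G: the reaction function gives (5/3)x_G = 55/6, hence x_G = 5.5.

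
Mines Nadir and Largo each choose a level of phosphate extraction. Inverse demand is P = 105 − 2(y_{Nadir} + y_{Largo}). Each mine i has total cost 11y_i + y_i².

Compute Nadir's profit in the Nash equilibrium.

Mine Nadir's profit: π = y_{Nadir}(105 − 2(y_{Nadir} + y_{Largo})) − 11y_{Nadir} − y_{Nadir}².
∂π/∂y_{Nadir} = 94 − 6y_{Nadir} − 2y_{Largo} = 0, so y_{Nadir} = 47/3 − (1/3)y_{Largo}.
The game is symmetric, so in equilibrium y_{Largo} = y_{Nadir}: the reaction function gives (4/3)y_{Nadir} = 47/3, hence y_{Nadir} = 11.75.
Price P = 105 − 2·23.5 = 58.
Nadir's profit: (58 − 11)·11.75 − (11.75)² = 414.1875.

414.1875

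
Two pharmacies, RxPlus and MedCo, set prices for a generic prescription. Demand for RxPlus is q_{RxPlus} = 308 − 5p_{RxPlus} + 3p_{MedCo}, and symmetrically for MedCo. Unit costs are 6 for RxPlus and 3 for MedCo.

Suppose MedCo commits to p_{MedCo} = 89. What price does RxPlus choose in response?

RxPlus's profit: π = (p_{RxPlus} − 6)(308 − 5p_{RxPlus} + 3p_{MedCo}).
∂π/∂p_{RxPlus} = 338 − 10p_{RxPlus} + 3p_{MedCo} = 0 ⇒ p_{RxPlus} = 33.8 + 0.3p_{MedCo}.
At p_{MedCo} = 89: p_{RxPlus} = 33.8 + 0.3·89 = 60.5.

60.5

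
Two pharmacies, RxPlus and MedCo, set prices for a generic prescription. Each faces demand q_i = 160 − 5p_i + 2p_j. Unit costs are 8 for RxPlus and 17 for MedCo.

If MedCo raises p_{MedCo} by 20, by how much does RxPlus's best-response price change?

RxPlus's profit: π = (p_{RxPlus} − 8)(160 − 5p_{RxPlus} + 2p_{MedCo}).
∂π/∂p_{RxPlus} = 200 − 10p_{RxPlus} + 2p_{MedCo} = 0 ⇒ p_{RxPlus} = 20 + 0.2p_{MedCo}.
The reaction-function slope is 0.2, so a 20-unit rise in p_{MedCo} moves p_{RxPlus} by 0.2 × 20 = 4. RxPlus's best response rises — the actions are strategic complements.

4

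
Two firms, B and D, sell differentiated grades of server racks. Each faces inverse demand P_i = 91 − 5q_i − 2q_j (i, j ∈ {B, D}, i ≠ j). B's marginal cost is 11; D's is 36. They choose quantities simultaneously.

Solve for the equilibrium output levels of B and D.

Firm B's profit: π = q_B(91 − 5q_B − 2q_D) − 11q_B.
∂π/∂q_B = 80 − 10q_B − 2q_D = 0 ⇒ q_B = 8 − 0.2q_D.
Similarly q_D = 5.5 − 0.2q_B.
Solving the two reaction functions simultaneously: (1 − (−0.2)(−0.2))q_B = 8 − 0.2·5.5, so 0.96q_B = 6.9 and q_B = 7.1875.
Then q_D = 5.5 − 0.2·7.1875 = 4.0625.

7.1875, 4.0625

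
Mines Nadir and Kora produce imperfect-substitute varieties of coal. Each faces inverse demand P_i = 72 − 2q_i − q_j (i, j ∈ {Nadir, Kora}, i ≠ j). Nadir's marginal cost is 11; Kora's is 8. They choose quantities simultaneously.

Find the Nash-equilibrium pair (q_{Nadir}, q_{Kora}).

12, 13

Mine Nadir's profit: π = q_{Nadir}(72 − 2q_{Nadir} − q_{Kora}) − 11q_{Nadir}.
∂π/∂q_{Nadir} = 61 − 4q_{Nadir} − q_{Kora} = 0 ⇒ q_{Nadir} = 15.25 − 0.25q_{Kora}.
Similarly q_{Kora} = 16 − 0.25q_{Nadir}.
Substituting the second reaction function into the first: q_{Nadir} = 15.25 − 0.25(16 − 0.25q_{Nadir}), which gives 0.9375q_{Nadir} = 11.25 ⇒ q_{Nadir} = 12.
Then q_{Kora} = 16 − 0.25·12 = 13.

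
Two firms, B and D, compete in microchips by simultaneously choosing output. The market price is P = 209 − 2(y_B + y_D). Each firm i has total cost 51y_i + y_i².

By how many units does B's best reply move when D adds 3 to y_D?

Firm B's profit: π = y_B(209 − 2(y_B + y_D)) − 51y_B − y_B².
∂π/∂y_B = 158 − 6y_B − 2y_D = 0, so y_B = 79/3 − (1/3)y_D.
The reaction-function slope is −1/3, so a 3-unit rise in y_D moves y_B by −1/3 × 3 = −1. B's best response falls — the actions are strategic substitutes.

-1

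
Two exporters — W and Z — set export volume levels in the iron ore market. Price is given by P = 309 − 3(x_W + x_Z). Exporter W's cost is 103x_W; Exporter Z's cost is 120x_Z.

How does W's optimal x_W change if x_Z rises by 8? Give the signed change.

-4

Exporter W's profit: π = x_W(309 − 3(x_W + x_Z)) − 103x_W.
∂π/∂x_W = 206 − 6x_W − 3x_Z = 0, so x_W = 103/3 − 0.5x_Z.
The reaction-function slope is −0.5, so an 8-unit rise in x_Z moves x_W by −0.5 × 8 = −4. W's best response falls — the actions are strategic substitutes.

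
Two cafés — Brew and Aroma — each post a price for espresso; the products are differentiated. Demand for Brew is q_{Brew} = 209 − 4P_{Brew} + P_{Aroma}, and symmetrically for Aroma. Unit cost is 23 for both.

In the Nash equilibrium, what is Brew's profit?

Brew's profit: π = (P_{Brew} − 23)(209 − 4P_{Brew} + P_{Aroma}).
∂π/∂P_{Brew} = 301 − 8P_{Brew} + P_{Aroma} = 0 ⇒ P_{Brew} = 37.625 + 0.125P_{Aroma}.
By symmetry P_{Aroma} = P_{Brew}; substituting into the reaction function, 0.875P_{Brew} = 37.625 and P_{Brew} = 43.
q_{Brew} = 209 − 4·43 + 43 = 80.
Profit = (43 − 23)·80 = 1600.

1600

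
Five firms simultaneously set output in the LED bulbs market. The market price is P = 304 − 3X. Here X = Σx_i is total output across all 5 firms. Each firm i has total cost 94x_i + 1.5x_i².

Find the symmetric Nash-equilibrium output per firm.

A representative firm's profit is π_i = x_i(304 − 3X) − 94x_i − 1.5x_i², with X = x_i + Σ_{j≠i} x_j.
First-order condition: 210 − 9x_i − 3Σ_{j≠i} x_j = 0.
In a symmetric equilibrium every firm chooses the same x, so Σ_{j≠i} x_j = 4x. The condition becomes 210 − 21x = 0, giving x = 210/21 = 10.

10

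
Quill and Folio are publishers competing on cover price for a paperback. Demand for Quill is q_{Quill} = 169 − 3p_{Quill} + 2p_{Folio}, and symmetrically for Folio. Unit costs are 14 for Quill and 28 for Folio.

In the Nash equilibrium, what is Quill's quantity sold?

124.125

Quill's profit: π = (p_{Quill} − 14)(169 − 3p_{Quill} + 2p_{Folio}).
∂π/∂p_{Quill} = 211 − 6p_{Quill} + 2p_{Folio} = 0 ⇒ p_{Quill} = 211/6 + (1/3)p_{Folio}.
Similarly p_{Folio} = 253/6 + (1/3)p_{Quill}.
Substituting the second reaction function into the first: p_{Quill} = 211/6 + (1/3)(253/6 + (1/3)p_{Quill}), which gives (8/9)p_{Quill} = 443/9 ⇒ p_{Quill} = 55.375.
Then p_{Folio} = 253/6 + (1/3)·55.375 = 60.625.
q_{Quill} = 169 − 3·55.375 + 2·60.625 = 124.125.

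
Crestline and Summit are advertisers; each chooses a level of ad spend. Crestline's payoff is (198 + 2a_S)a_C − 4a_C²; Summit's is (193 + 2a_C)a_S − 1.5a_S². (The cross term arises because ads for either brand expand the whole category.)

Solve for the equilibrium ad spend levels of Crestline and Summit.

Expanding Crestline's payoff: 198a_C + 2a_Sa_C − 4a_C².
∂π/∂a_C = 198 + 2a_S − 8a_C = 0, so a_C = 24.75 + 0.25a_S.
Likewise for Summit: a_S = 193/3 + (2/3)a_C.
Substituting the second reaction function into the first: a_C = 24.75 + 0.25(193/3 + (2/3)a_C), which gives (5/6)a_C = 245/6 ⇒ a_C = 49.
Then a_S = 193/3 + (2/3)·49 = 97.

49, 97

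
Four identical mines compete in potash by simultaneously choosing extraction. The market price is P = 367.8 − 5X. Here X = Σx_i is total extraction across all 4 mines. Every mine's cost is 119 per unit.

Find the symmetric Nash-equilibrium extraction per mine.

9.952

A representative mine's profit is π_i = x_i(367.8 − 5X) − 119x_i, with X = x_i + Σ_{j≠i} x_j.
First-order condition: 248.8 − 10x_i − 5Σ_{j≠i} x_j = 0.
With identical mines, set every x_j = x: then 248.8 − 10x − 15x = 0, i.e. x = 248.8/25 = 9.952.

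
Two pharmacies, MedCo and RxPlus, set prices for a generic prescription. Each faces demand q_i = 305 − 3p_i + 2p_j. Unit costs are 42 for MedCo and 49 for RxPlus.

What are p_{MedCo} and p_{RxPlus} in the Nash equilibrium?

MedCo's profit: π = (p_{MedCo} − 42)(305 − 3p_{MedCo} + 2p_{RxPlus}).
∂π/∂p_{MedCo} = 431 − 6p_{MedCo} + 2p_{RxPlus} = 0 ⇒ p_{MedCo} = 431/6 + (1/3)p_{RxPlus}.
Similarly p_{RxPlus} = 226/3 + (1/3)p_{MedCo}.
Solving the two reaction functions simultaneously: (1 − (1/3)(1/3))p_{MedCo} = 431/6 + (1/3)·(226/3), so (8/9)p_{MedCo} = 1745/18 and p_{MedCo} = 109.0625.
Then p_{RxPlus} = 226/3 + (1/3)·109.0625 = 111.6875.

109.0625, 111.6875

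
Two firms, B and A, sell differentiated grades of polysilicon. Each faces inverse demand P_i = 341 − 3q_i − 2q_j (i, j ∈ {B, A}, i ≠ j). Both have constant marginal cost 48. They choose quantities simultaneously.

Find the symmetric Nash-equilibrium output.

36.625

Firm B's profit: π = q_B(341 − 3q_B − 2q_A) − 48q_B.
∂π/∂q_B = 293 − 6q_B − 2q_A = 0 ⇒ q_B = 293/6 − (1/3)q_A.
Setting q_B = q_A in the reaction function: q_B = 293/6 − (1/3)q_B, so q_B = (293/6) / (4/3) = 36.625.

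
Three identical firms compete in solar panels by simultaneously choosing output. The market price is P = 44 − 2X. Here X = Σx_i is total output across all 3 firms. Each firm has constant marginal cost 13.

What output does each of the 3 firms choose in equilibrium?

A representative firm's profit is π_i = x_i(44 − 2X) − 13x_i, with X = x_i + Σ_{j≠i} x_j.
First-order condition: 31 − 4x_i − 2Σ_{j≠i} x_j = 0.
Imposing symmetry (x_j = x for all j) turns Σ_{j≠i} x_j into 2x, so 31 = 8x and x = 3.875.

3.875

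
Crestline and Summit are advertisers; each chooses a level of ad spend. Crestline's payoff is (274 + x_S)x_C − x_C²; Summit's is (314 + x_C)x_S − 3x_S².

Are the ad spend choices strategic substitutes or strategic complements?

Expanding Crestline's payoff: 274x_C + x_Sx_C − x_C².
∂π/∂x_C = 274 + x_S − 2x_C = 0, so x_C = 137 + 0.5x_S.
The best-response slope dx_C/dx_S = 0.5 > 0: the reaction function is upward-sloping, so the choices are strategic complements.

strategic complements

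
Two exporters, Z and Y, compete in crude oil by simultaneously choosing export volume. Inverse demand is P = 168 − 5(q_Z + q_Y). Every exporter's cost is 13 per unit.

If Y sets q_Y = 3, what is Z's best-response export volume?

Exporter Z's profit: π = q_Z(168 − 5(q_Z + q_Y)) − 13q_Z.
∂π/∂q_Z = 155 − 10q_Z − 5q_Y = 0, so q_Z = 15.5 − 0.5q_Y.
At q_Y = 3: q_Z = 15.5 − 0.5·3 = 14.

14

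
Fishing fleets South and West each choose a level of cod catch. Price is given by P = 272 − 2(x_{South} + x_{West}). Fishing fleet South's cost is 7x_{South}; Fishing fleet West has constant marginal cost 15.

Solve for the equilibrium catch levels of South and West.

Fishing fleet South's profit: π = x_{South}(272 − 2(x_{South} + x_{West})) − 7x_{South}.
∂π/∂x_{South} = 265 − 4x_{South} − 2x_{West} = 0, so x_{South} = 66.25 − 0.5x_{West}.
By the same steps for West: x_{West} = 64.25 − 0.5x_{South}.
Substituting the second reaction function into the first: x_{South} = 66.25 − 0.5(64.25 − 0.5x_{South}), which gives 0.75x_{South} = 34.125 ⇒ x_{South} = 45.5.
Then x_{West} = 64.25 − 0.5·45.5 = 41.5.

45.5, 41.5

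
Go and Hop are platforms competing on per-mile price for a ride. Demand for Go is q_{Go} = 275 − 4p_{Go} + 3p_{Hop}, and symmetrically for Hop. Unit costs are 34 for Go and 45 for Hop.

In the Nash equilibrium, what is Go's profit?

Go's profit: π = (p_{Go} − 34)(275 − 4p_{Go} + 3p_{Hop}).
∂π/∂p_{Go} = 411 − 8p_{Go} + 3p_{Hop} = 0 ⇒ p_{Go} = 51.375 + 0.375p_{Hop}.
Similarly p_{Hop} = 56.875 + 0.375p_{Go}.
Solving the two reaction functions simultaneously: (1 − (0.375)(0.375))p_{Go} = 51.375 + 0.375·56.875, so (55/64)p_{Go} = 4653/64 and p_{Go} = 84.6.
Then p_{Hop} = 56.875 + 0.375·84.6 = 88.6.
q_{Go} = 275 − 4·84.6 + 3·88.6 = 202.4.
Profit = (84.6 − 34)·202.4 = 10241.44.

10241.44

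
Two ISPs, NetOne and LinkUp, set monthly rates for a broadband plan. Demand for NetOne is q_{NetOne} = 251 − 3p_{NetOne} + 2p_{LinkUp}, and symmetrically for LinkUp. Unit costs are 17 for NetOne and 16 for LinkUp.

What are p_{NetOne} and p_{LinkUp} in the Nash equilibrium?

75.3125, 74.9375

NetOne's profit: π = (p_{NetOne} − 17)(251 − 3p_{NetOne} + 2p_{LinkUp}).
∂π/∂p_{NetOne} = 302 − 6p_{NetOne} + 2p_{LinkUp} = 0 ⇒ p_{NetOne} = 151/3 + (1/3)p_{LinkUp}.
Similarly p_{LinkUp} = 299/6 + (1/3)p_{NetOne}.
Solving the two reaction functions simultaneously: (1 − (1/3)(1/3))p_{NetOne} = 151/3 + (1/3)·(299/6), so (8/9)p_{NetOne} = 1205/18 and p_{NetOne} = 75.3125.
Then p_{LinkUp} = 299/6 + (1/3)·75.3125 = 74.9375.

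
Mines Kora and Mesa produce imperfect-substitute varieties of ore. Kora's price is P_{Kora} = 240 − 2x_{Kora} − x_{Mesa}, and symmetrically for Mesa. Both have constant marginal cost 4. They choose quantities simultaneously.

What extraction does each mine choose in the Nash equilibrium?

Mine Kora's profit: π = x_{Kora}(240 − 2x_{Kora} − x_{Mesa}) − 4x_{Kora}.
∂π/∂x_{Kora} = 236 − 4x_{Kora} − x_{Mesa} = 0 ⇒ x_{Kora} = 59 − 0.25x_{Mesa}.
Setting x_{Kora} = x_{Mesa} in the reaction function: x_{Kora} = 59 − 0.25x_{Kora}, so x_{Kora} = 59 / 1.25 = 47.2.

47.2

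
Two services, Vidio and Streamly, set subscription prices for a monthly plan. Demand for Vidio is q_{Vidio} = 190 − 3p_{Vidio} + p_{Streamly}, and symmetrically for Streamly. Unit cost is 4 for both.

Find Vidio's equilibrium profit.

3974.88

Vidio's profit: π = (p_{Vidio} − 4)(190 − 3p_{Vidio} + p_{Streamly}).
∂π/∂p_{Vidio} = 202 − 6p_{Vidio} + p_{Streamly} = 0 ⇒ p_{Vidio} = 101/3 + (1/6)p_{Streamly}.
Setting p_{Vidio} = p_{Streamly} in the reaction function: p_{Vidio} = 101/3 + (1/6)p_{Vidio}, so p_{Vidio} = (101/3) / (5/6) = 40.4.
q_{Vidio} = 190 − 3·40.4 + 40.4 = 109.2.
Profit = (40.4 − 4)·109.2 = 3974.88.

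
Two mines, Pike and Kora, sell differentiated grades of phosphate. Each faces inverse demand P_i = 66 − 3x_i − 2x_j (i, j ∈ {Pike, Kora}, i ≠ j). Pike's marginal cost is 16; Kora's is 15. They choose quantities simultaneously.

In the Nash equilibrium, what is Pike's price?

34.5625

Mine Pike's profit: π = x_{Pike}(66 − 3x_{Pike} − 2x_{Kora}) − 16x_{Pike}.
∂π/∂x_{Pike} = 50 − 6x_{Pike} − 2x_{Kora} = 0 ⇒ x_{Pike} = 25/3 − (1/3)x_{Kora}.
Similarly x_{Kora} = 8.5 − (1/3)x_{Pike}.
Solving the two reaction functions simultaneously: (1 − (−1/3)(−1/3))x_{Pike} = 25/3 − (1/3)·8.5, so (8/9)x_{Pike} = 5.5 and x_{Pike} = 6.1875.
Then x_{Kora} = 8.5 − (1/3)·6.1875 = 6.4375.
P_{Pike} = 66 − 3·6.1875 − 2·6.4375 = 34.5625.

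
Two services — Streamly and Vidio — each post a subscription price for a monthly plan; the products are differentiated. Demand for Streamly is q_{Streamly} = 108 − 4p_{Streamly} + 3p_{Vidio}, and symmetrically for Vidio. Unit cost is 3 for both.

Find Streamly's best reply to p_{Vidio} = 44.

Streamly's profit: π = (p_{Streamly} − 3)(108 − 4p_{Streamly} + 3p_{Vidio}).
∂π/∂p_{Streamly} = 120 − 8p_{Streamly} + 3p_{Vidio} = 0 ⇒ p_{Streamly} = 15 + 0.375p_{Vidio}.
At p_{Vidio} = 44: p_{Streamly} = 15 + 0.375·44 = 31.5.

31.5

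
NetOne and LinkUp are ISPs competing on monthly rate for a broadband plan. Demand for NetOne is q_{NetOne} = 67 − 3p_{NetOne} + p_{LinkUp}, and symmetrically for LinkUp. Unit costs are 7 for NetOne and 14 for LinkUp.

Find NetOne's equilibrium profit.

NetOne's profit: π = (p_{NetOne} − 7)(67 − 3p_{NetOne} + p_{LinkUp}).
∂π/∂p_{NetOne} = 88 − 6p_{NetOne} + p_{LinkUp} = 0 ⇒ p_{NetOne} = 44/3 + (1/6)p_{LinkUp}.
Similarly p_{LinkUp} = 109/6 + (1/6)p_{NetOne}.
Solving the two reaction functions simultaneously: (1 − (1/6)(1/6))p_{NetOne} = 44/3 + (1/6)·(109/6), so (35/36)p_{NetOne} = 637/36 and p_{NetOne} = 18.2.
Then p_{LinkUp} = 109/6 + (1/6)·18.2 = 21.2.
q_{NetOne} = 67 − 3·18.2 + 21.2 = 33.6.
Profit = (18.2 − 7)·33.6 = 376.32.

376.32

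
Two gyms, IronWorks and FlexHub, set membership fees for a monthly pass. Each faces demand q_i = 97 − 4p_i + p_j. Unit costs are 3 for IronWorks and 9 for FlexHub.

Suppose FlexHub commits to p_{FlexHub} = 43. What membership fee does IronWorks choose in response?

19

IronWorks's profit: π = (p_{IronWorks} − 3)(97 − 4p_{IronWorks} + p_{FlexHub}).
∂π/∂p_{IronWorks} = 109 − 8p_{IronWorks} + p_{FlexHub} = 0 ⇒ p_{IronWorks} = 13.625 + 0.125p_{FlexHub}.
At p_{FlexHub} = 43: p_{IronWorks} = 13.625 + 0.125·43 = 19.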